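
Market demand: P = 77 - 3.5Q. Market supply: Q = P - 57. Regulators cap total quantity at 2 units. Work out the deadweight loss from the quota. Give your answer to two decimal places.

13.44

Rewriting supply in inverse form: P = 57 + Q.
Without the quota, 77 - 3.5Q = 57 + Q gives Q* = 4.4444.
At Q = 2 the demand price is 77 - 3.5(2) = 70 and the supply price is 57 + (2) = 59.
DWL = (1/2)(gap between curves at 2) x (Q* - 2) = (1/2)(11)(2.4444) = 13.4444.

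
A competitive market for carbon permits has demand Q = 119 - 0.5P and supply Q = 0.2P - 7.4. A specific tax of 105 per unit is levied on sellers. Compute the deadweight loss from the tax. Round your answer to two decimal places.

787.50

Rewriting demand in inverse form: P = 238 - 2Q.
Rewriting supply in inverse form: P = 37 + 5Q.
Without the tax, 238 - 2Q = 37 + 5Q so Q* = 28.7143 and P* = 180.5714.
A tax on sellers shifts supply up by 105: 238 - 2Q = 37 + 5Q + 105, so Q_t = 13.7143. Buyers pay P_b = 210.5714; sellers receive P_s = P_b - 105 = 105.5714.
Deadweight loss is the triangle between the curves from Q_t to Q*: (1/2)(28.7143 - 13.7143)(105) = 787.5.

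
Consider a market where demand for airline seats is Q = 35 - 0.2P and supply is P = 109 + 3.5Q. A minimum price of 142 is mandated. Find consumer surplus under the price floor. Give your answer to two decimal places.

108.90

Rewriting demand in inverse form: P = 175 - 5Q.
Without the control, 175 - 5Q = 109 + 3.5Q so Q* = 7.7647 and P* = 136.1765.
At P = 142, buyers demand (175 - 142)/5 = 6.6 while sellers would supply more, so the quantity traded is 6.6 at price 142.
CS is the triangle under demand above 142: (1/2)(6.6)(175 - 142) = 108.9.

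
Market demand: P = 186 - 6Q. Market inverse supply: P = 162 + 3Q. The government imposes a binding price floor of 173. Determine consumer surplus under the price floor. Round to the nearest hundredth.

Free-market equilibrium: 186 - 6Q = 162 + 3Q gives Q* = 2.6667, P* = 170.
At P = 173, buyers demand (186 - 173)/6 = 2.1667 while sellers would supply more, so the quantity traded is 2.1667 at price 173.
CS is the triangle under demand above 173: (1/2)(2.1667)(186 - 173) = 14.0833.

14.08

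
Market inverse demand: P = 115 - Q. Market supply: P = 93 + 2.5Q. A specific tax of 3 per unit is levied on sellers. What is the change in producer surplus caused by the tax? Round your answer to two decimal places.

Without the tax, 115 - Q = 93 + 2.5Q so Q* = 6.2857 and P* = 108.7143.
With the tax, sellers need 3 more per unit: 115 - Q = 93 + 2.5Q + 3, so Q_t = 5.4286. Buyers pay P_b = 109.5714; sellers receive P_s = P_b - 3 = 106.5714.
PS falls from (1/2)(6.2857)(15.7143) = 49.3878 to (1/2)(5.4286)(13.5714) = 36.8367, a change of -12.551.

-12.55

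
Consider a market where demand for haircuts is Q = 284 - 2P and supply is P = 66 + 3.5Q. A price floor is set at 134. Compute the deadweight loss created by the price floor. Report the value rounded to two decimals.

18.00

Rewriting demand in inverse form: P = 142 - 0.5Q.
Free-market equilibrium: 142 - 0.5Q = 66 + 3.5Q gives Q* = 19, P* = 132.5.
At the floor price 134, quantity demanded is (142 - 134)/0.5 = 16; demand is the short side, so Q = 16 trades at P = 134.
At Q = 16 the demand price is 134 and the supply price is 122. Deadweight loss is the triangle between the curves from 16 to 19: (1/2)(134 - 122)(19 - 16) = 18.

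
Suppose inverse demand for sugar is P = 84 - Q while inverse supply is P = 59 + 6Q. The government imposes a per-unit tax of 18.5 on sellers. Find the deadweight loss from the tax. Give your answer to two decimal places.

24.45

Pre-tax equilibrium: 84 - Q = 59 + 6Q gives Q* = 3.5714, P* = 80.4286.
A tax on sellers shifts supply up by 18.5: 84 - Q = 59 + 6Q + 18.5, so Q_t = 0.9286. Buyers pay P_b = 83.0714; sellers receive P_s = P_b - 18.5 = 64.5714.
The welfare triangle lost has base Q* - Q_t = 2.6429 and height t = 18.5, so DWL = (1/2)(2.6429)(18.5) = 24.4464.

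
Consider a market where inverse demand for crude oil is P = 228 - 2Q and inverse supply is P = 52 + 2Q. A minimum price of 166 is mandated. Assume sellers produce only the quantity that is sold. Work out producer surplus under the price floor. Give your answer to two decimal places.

2573.00

Without the control, 228 - 2Q = 52 + 2Q so Q* = 44 and P* = 140.
At the floor price 166, quantity demanded is (228 - 166)/2 = 31; demand is the short side, so Q = 31 trades at P = 166.
The supply price at Q = 31 is 114. PS is the trapezoid between 166 and supply over [0, 31]: (1/2)[(166 - 52) + (166 - 114)](31) = 2573.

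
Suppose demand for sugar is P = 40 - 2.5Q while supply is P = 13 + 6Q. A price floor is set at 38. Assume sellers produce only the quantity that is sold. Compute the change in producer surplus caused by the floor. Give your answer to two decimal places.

Without the control, 40 - 2.5Q = 13 + 6Q so Q* = 3.1765 and P* = 32.0588.
At P = 38, buyers demand (40 - 38)/2.5 = 0.8 while sellers would supply more, so the quantity traded is 0.8 at price 38.
PS goes from (1/2)(3.1765)(19.0588) = 30.2699 to 18.08 (computed as (38 - 13)(0.8) - (1/2)(6)(0.8)^2), a change of -12.1899.

-12.19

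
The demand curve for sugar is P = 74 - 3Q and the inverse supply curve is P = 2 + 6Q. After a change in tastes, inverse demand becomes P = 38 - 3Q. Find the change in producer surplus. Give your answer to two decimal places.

Initial equilibrium: Q_0 = 8, P_0 = 50; CS_0 = (1/2)(8)(24) = 96, PS_0 = (1/2)(8)(48) = 192.
New equilibrium: 38 - 3Q = 2 + 6Q gives Q_1 = 4, P_1 = 26; CS_1 = 24, PS_1 = 48.
Change in producer surplus = 48 - 192 = -144.

-144.00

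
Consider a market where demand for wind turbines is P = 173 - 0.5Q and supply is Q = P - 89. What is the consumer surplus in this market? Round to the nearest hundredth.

784.00

Rewriting supply in inverse form: P = 89 + Q.
Equilibrium: 173 - 0.5Q = 89 + Q, so Q* = 56 and P* = 145.
CS is the area between the demand curve and P* from 0 to Q*: (1/2)(56)(28) = 784.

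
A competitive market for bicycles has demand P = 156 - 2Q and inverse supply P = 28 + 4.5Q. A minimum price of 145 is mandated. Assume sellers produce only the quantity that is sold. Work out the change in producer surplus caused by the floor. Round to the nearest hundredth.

-297.08

Free-market equilibrium: 156 - 2Q = 28 + 4.5Q gives Q* = 19.6923, P* = 116.6154.
At P = 145, buyers demand (156 - 145)/2 = 5.5 while sellers would supply more, so the quantity traded is 5.5 at price 145.
PS goes from (1/2)(19.6923)(88.6154) = 872.5207 to 575.4375 (computed as (145 - 28)(5.5) - (1/2)(4.5)(5.5)^2), a change of -297.0832.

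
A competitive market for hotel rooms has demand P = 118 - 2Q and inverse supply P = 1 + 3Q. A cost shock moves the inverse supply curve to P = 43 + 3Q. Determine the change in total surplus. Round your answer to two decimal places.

-806.40

Initial equilibrium: Q_0 = 23.4, P_0 = 71.2; CS_0 = (1/2)(23.4)(46.8) = 547.56, PS_0 = (1/2)(23.4)(70.2) = 821.34.
New equilibrium: 118 - 2Q = 43 + 3Q gives Q_1 = 15, P_1 = 88; CS_1 = 225, PS_1 = 337.5.
Change in total surplus = (225 + 337.5) - (547.56 + 821.34) = -806.4.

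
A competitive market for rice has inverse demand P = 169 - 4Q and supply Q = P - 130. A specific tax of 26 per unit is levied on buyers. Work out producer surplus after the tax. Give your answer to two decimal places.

Rewriting supply in inverse form: P = 130 + Q.
Without the tax, 169 - 4Q = 130 + Q so Q* = 7.8 and P* = 137.8.
A tax on buyers shifts demand down by 26: (169 - 26) - 4Q = 130 + Q, so Q_t = 2.6. Buyers pay P_b = 158.6; sellers receive P_s = P_b - 26 = 132.6.
Producer surplus is the triangle above supply below P_s: (1/2)(2.6)(132.6 - 130) = 3.38.

3.38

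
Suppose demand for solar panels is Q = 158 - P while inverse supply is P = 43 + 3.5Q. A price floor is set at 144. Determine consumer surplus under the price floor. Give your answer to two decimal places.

Rewriting demand in inverse form: P = 158 - Q.
Without the control, 158 - Q = 43 + 3.5Q so Q* = 25.5556 and P* = 132.4444.
At P = 144, buyers demand (158 - 144)/1 = 14 while sellers would supply more, so the quantity traded is 14 at price 144.
CS is the triangle under demand above 144: (1/2)(14)(158 - 144) = 98.

98.00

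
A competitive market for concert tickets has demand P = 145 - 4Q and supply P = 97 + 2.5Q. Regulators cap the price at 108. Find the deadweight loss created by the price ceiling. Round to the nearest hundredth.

28.95

Without the control, 145 - 4Q = 97 + 2.5Q so Q* = 7.3846 and P* = 115.4615.
At the ceiling price 108, quantity supplied is (108 - 97)/2.5 = 4.4; supply is the short side, so Q = 4.4 trades at P = 108.
The lost-trades triangle has base Q* - 4.4 = 2.9846 and height equal to the gap between the curves at Q = 4.4, which is 127.4 - 108 = 19.4. DWL = (1/2)(2.9846)(19.4) = 28.9508.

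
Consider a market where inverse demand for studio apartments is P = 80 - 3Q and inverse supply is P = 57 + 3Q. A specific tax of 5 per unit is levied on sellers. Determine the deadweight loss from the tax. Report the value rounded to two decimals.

2.08

Pre-tax equilibrium: 80 - 3Q = 57 + 3Q gives Q* = 3.8333, P* = 68.5.
A tax on sellers shifts supply up by 5: 80 - 3Q = 57 + 3Q + 5, so Q_t = 3. Buyers pay P_b = 71; sellers receive P_s = P_b - 5 = 66.
The welfare triangle lost has base Q* - Q_t = 0.8333 and height t = 5, so DWL = (1/2)(0.8333)(5) = 2.0833.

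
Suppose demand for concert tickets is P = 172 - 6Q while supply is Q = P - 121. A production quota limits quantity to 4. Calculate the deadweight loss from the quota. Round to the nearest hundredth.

37.79

Rewriting supply in inverse form: P = 121 + Q.
Without the quota, 172 - 6Q = 121 + Q gives Q* = 7.2857.
At Q = 4 the demand price is 172 - 6(4) = 148 and the supply price is 121 + (4) = 125.
DWL = (1/2)(gap between curves at 4) x (Q* - 4) = (1/2)(23)(3.2857) = 37.7857.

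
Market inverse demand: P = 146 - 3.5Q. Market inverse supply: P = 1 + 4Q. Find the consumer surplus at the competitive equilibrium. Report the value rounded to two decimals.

Set 146 - 3.5Q = 1 + 4Q, which gives 145 = 7.5Q, so Q* = 19.3333 and P* = 146 - 3.5(19.3333) = 78.3333.
Consumer surplus is the triangle under demand above P*: (1/2)(19.3333)(146 - 78.3333) = (1/2)(19.3333)(67.6667) = 654.1111.

654.11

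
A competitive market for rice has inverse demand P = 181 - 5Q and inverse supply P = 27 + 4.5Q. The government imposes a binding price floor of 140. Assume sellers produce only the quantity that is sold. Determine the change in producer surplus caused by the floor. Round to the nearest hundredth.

184.05

Free-market equilibrium: 181 - 5Q = 27 + 4.5Q gives Q* = 16.2105, P* = 99.9474.
At the floor price 140, quantity demanded is (181 - 140)/5 = 8.2; demand is the short side, so Q = 8.2 trades at P = 140.
PS goes from (1/2)(16.2105)(72.9474) = 591.2576 to 775.31 (computed as (140 - 27)(8.2) - (1/2)(4.5)(8.2)^2), a change of 184.0524.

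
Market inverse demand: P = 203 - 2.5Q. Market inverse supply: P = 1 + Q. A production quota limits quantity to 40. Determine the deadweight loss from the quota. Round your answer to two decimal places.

549.14

Without the quota, 203 - 2.5Q = 1 + Q gives Q* = 57.7143.
At Q = 40 the demand price is 203 - 2.5(40) = 103 and the supply price is 1 + (40) = 41.
Deadweight loss is the triangle between the curves from 40 to 57.7143: (1/2)(103 - 41)(57.7143 - 40) = 549.1429.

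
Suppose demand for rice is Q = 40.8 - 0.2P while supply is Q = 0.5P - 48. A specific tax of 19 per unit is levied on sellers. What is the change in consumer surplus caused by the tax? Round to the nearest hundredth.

Rewriting demand in inverse form: P = 204 - 5Q.
Rewriting supply in inverse form: P = 96 + 2Q.
Without the tax, 204 - 5Q = 96 + 2Q so Q* = 15.4286 and P* = 126.8571.
With the tax, sellers need 19 more per unit: 204 - 5Q = 96 + 2Q + 19, so Q_t = 12.7143. Buyers pay P_b = 140.4286; sellers receive P_s = P_b - 19 = 121.4286.
Consumers lose the trapezoid between P* and P_b out to Q_t plus the triangle from Q_t to Q*: change in CS = 404.1327 - 595.102 = -190.9694.

-190.97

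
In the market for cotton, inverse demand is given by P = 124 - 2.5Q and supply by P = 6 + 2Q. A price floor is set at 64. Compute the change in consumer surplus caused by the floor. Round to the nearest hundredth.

-139.51

Free-market equilibrium: 124 - 2.5Q = 6 + 2Q gives Q* = 26.2222, P* = 58.4444.
At the floor price 64, quantity demanded is (124 - 64)/2.5 = 24; demand is the short side, so Q = 24 trades at P = 64.
CS goes from (1/2)(26.2222)(65.5556) = 859.5062 to 720 (computed as (124 - 64)(24) - (1/2)(2.5)(24)^2), a change of -139.5062.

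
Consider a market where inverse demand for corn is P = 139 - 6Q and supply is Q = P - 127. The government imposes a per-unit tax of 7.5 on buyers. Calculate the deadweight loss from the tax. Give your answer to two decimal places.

4.02

Rewriting supply in inverse form: P = 127 + Q.
Pre-tax equilibrium: 139 - 6Q = 127 + Q gives Q* = 1.7143, P* = 128.7143.
With the tax, buyers' net willingness to pay falls by 7.5: (139 - 7.5) - 6Q = 127 + Q, so Q_t = 0.6429. Buyers pay P_b = 135.1429; sellers receive P_s = P_b - 7.5 = 127.6429.
The welfare triangle lost has base Q* - Q_t = 1.0714 and height t = 7.5, so DWL = (1/2)(1.0714)(7.5) = 4.0179.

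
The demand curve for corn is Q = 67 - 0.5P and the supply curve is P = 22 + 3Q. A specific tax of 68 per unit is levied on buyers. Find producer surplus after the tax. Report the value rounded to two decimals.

116.16

Rewriting demand in inverse form: P = 134 - 2Q.
Pre-tax equilibrium: 134 - 2Q = 22 + 3Q gives Q* = 22.4, P* = 89.2.
A tax on buyers shifts demand down by 68: (134 - 68) - 2Q = 22 + 3Q, so Q_t = 8.8. Buyers pay P_b = 116.4; sellers receive P_s = P_b - 68 = 48.4.
PS = (1/2)(Q_t)(P_s - 22) = (1/2)(8.8)(26.4) = 116.16.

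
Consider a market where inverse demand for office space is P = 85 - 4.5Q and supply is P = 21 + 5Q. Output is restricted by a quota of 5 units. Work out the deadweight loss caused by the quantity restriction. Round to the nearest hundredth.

14.33

Unrestricted equilibrium: Q* = (85 - 21)/(4.5 + 5) = 6.7368.
At Q = 5 the demand price is 85 - 4.5(5) = 62.5 and the supply price is 21 + 5(5) = 46.
DWL = (1/2)(gap between curves at 5) x (Q* - 5) = (1/2)(16.5)(1.7368) = 14.3289.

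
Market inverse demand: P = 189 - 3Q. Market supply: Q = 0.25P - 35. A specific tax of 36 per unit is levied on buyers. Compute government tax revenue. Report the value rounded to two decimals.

66.86

Rewriting supply in inverse form: P = 140 + 4Q.
Pre-tax equilibrium: 189 - 3Q = 140 + 4Q gives Q* = 7, P* = 168.
With the tax, buyers' net willingness to pay falls by 36: (189 - 36) - 3Q = 140 + 4Q, so Q_t = 1.8571. Buyers pay P_b = 183.4286; sellers receive P_s = P_b - 36 = 147.4286.
Tax revenue = t x Q_t = 36 x 1.8571 = 66.8571.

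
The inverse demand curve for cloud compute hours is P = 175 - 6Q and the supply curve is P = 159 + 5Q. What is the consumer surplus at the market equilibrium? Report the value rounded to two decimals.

6.35

Equilibrium: 175 - 6Q = 159 + 5Q, so Q* = 1.4545 and P* = 166.2727.
Consumer surplus is the triangle under demand above P*: (1/2)(1.4545)(175 - 166.2727) = (1/2)(1.4545)(8.7273) = 6.3471.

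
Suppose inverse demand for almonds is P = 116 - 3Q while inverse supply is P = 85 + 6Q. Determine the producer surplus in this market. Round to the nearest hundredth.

Equilibrium: 116 - 3Q = 85 + 6Q, so Q* = 3.4444 and P* = 105.6667.
Producer surplus is the triangle above supply below P*: (1/2)(3.4444)(105.6667 - 85) = (1/2)(3.4444)(20.6667) = 35.5926.

35.59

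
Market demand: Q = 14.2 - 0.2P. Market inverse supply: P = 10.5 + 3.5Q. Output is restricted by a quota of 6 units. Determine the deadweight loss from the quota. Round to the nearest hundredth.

5.31

Rewriting demand in inverse form: P = 71 - 5Q.
Unrestricted equilibrium: Q* = (71 - 10.5)/(5 + 3.5) = 7.1176.
At Q = 6 the demand price is 71 - 5(6) = 41 and the supply price is 10.5 + 3.5(6) = 31.5.
Deadweight loss is the triangle between the curves from 6 to 7.1176: (1/2)(41 - 31.5)(7.1176 - 6) = 5.3088.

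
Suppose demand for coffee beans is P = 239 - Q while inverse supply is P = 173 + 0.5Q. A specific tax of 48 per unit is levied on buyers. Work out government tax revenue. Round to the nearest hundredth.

Pre-tax equilibrium: 239 - Q = 173 + 0.5Q gives Q* = 44, P* = 195.
A tax on buyers shifts demand down by 48: (239 - 48) - Q = 173 + 0.5Q, so Q_t = 12. Buyers pay P_b = 227; sellers receive P_s = P_b - 48 = 179.
Revenue is the tax times quantity traded: 48 x 12 = 576.

576.00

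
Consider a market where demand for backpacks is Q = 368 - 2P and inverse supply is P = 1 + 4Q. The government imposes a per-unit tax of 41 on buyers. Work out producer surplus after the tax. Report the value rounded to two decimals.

1991.51

Rewriting demand in inverse form: P = 184 - 0.5Q.
Pre-tax equilibrium: 184 - 0.5Q = 1 + 4Q gives Q* = 40.6667, P* = 163.6667.
With the tax, buyers' net willingness to pay falls by 41: (184 - 41) - 0.5Q = 1 + 4Q, so Q_t = 31.5556. Buyers pay P_b = 168.2222; sellers receive P_s = P_b - 41 = 127.2222.
PS = (1/2)(Q_t)(P_s - 1) = (1/2)(31.5556)(126.2222) = 1991.5062.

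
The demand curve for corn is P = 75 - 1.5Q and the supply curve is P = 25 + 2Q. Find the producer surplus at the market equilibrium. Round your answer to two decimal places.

Setting demand equal to supply, 50 = 3.5Q, so Q* = 14.2857 and P* = 53.5714.
PS is the area between P* and the supply curve from 0 to Q*: (1/2)(14.2857)(28.5714) = 204.0816.

204.08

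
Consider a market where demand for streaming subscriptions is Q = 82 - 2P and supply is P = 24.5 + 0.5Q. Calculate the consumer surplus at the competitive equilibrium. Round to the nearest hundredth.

68.06

Rewriting demand in inverse form: P = 41 - 0.5Q.
Set 41 - 0.5Q = 24.5 + 0.5Q, which gives 16.5 = 1Q, so Q* = 16.5 and P* = 41 - 0.5(16.5) = 32.75.
The demand choke price is 41, so CS = (1/2)(Q*)(41 - P*) = (1/2)(16.5)(8.25) = 68.0625.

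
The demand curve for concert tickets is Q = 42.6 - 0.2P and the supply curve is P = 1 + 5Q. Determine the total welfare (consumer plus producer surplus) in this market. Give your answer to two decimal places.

Rewriting demand in inverse form: P = 213 - 5Q.
Equilibrium: 213 - 5Q = 1 + 5Q, so Q* = 21.2 and P* = 107.
CS = (1/2)(21.2)(106) = 1123.6 and PS = (1/2)(21.2)(106) = 1123.6, so total surplus = 2247.2.

2247.20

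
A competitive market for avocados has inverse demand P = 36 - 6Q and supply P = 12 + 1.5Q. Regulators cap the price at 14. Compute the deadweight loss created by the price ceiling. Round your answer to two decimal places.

13.07

Without the control, 36 - 6Q = 12 + 1.5Q so Q* = 3.2 and P* = 16.8.
At P = 14, sellers supply (14 - 12)/1.5 = 1.3333 while buyers want more, so the quantity traded is 1.3333 at price 14.
The lost-trades triangle has base Q* - 1.3333 = 1.8667 and height equal to the gap between the curves at Q = 1.3333, which is 28 - 14 = 14. DWL = (1/2)(1.8667)(14) = 13.0667.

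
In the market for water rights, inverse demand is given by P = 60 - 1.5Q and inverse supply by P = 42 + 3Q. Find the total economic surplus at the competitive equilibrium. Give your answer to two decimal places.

36.00

Equilibrium: 60 - 1.5Q = 42 + 3Q, so Q* = 4 and P* = 54.
CS = (1/2)(4)(6) = 12 and PS = (1/2)(4)(12) = 24, so total surplus = 36.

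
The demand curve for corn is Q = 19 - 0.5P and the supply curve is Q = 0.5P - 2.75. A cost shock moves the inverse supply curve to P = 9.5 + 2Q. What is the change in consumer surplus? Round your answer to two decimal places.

-15.25

Rewriting demand in inverse form: P = 38 - 2Q.
Rewriting supply in inverse form: P = 5.5 + 2Q.
Initial equilibrium: Q_0 = 8.125, P_0 = 21.75; CS_0 = (1/2)(8.125)(16.25) = 66.0156, PS_0 = (1/2)(8.125)(16.25) = 66.0156.
New equilibrium: 38 - 2Q = 9.5 + 2Q gives Q_1 = 7.125, P_1 = 23.75; CS_1 = 50.7656, PS_1 = 50.7656.
Change in consumer surplus = 50.7656 - 66.0156 = -15.25.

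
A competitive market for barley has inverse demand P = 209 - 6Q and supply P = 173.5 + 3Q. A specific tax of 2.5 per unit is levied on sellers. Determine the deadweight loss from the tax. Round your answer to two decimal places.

Pre-tax equilibrium: 209 - 6Q = 173.5 + 3Q gives Q* = 3.9444, P* = 185.3333.
With the tax, sellers need 2.5 more per unit: 209 - 6Q = 173.5 + 3Q + 2.5, so Q_t = 3.6667. Buyers pay P_b = 187; sellers receive P_s = P_b - 2.5 = 184.5.
The welfare triangle lost has base Q* - Q_t = 0.2778 and height t = 2.5, so DWL = (1/2)(0.2778)(2.5) = 0.3472.

0.35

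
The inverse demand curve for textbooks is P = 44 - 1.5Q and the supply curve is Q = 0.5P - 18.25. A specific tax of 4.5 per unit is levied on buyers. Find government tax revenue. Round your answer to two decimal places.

3.86

Rewriting supply in inverse form: P = 36.5 + 2Q.
Without the tax, 44 - 1.5Q = 36.5 + 2Q so Q* = 2.1429 and P* = 40.7857.
With the tax, buyers' net willingness to pay falls by 4.5: (44 - 4.5) - 1.5Q = 36.5 + 2Q, so Q_t = 0.8571. Buyers pay P_b = 42.7143; sellers receive P_s = P_b - 4.5 = 38.2143.
Tax revenue = t x Q_t = 4.5 x 0.8571 = 3.8571.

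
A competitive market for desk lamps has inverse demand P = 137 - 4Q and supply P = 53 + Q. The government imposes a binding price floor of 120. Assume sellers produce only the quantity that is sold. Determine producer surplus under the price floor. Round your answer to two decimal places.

Without the control, 137 - 4Q = 53 + Q so Q* = 16.8 and P* = 69.8.
At the floor price 120, quantity demanded is (137 - 120)/4 = 4.25; demand is the short side, so Q = 4.25 trades at P = 120.
The supply price at Q = 4.25 is 57.25. PS is the trapezoid between 120 and supply over [0, 4.25]: (1/2)[(120 - 53) + (120 - 57.25)](4.25) = 275.7188.

275.72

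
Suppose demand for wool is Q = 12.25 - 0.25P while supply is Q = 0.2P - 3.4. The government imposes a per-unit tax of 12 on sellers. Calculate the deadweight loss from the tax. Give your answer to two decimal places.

8.00

Rewriting demand in inverse form: P = 49 - 4Q.
Rewriting supply in inverse form: P = 17 + 5Q.
Without the tax, 49 - 4Q = 17 + 5Q so Q* = 3.5556 and P* = 34.7778.
With the tax, sellers need 12 more per unit: 49 - 4Q = 17 + 5Q + 12, so Q_t = 2.2222. Buyers pay P_b = 40.1111; sellers receive P_s = P_b - 12 = 28.1111.
The welfare triangle lost has base Q* - Q_t = 1.3333 and height t = 12, so DWL = (1/2)(1.3333)(12) = 8.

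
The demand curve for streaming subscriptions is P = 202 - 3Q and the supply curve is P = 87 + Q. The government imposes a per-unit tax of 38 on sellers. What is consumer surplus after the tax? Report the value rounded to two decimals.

555.84

Pre-tax equilibrium: 202 - 3Q = 87 + Q gives Q* = 28.75, P* = 115.75.
A tax on sellers shifts supply up by 38: 202 - 3Q = 87 + Q + 38, so Q_t = 19.25. Buyers pay P_b = 144.25; sellers receive P_s = P_b - 38 = 106.25.
CS = (1/2)(Q_t)(202 - P_b) = (1/2)(19.25)(57.75) = 555.8438.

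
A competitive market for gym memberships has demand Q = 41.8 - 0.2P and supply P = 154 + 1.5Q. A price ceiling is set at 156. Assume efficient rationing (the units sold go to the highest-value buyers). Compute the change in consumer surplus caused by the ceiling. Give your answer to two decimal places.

Rewriting demand in inverse form: P = 209 - 5Q.
Without the control, 209 - 5Q = 154 + 1.5Q so Q* = 8.4615 and P* = 166.6923.
At P = 156, sellers supply (156 - 154)/1.5 = 1.3333 while buyers want more, so the quantity traded is 1.3333 at price 156.
CS goes from (1/2)(8.4615)(42.3077) = 178.9941 to 66.2222 (computed as (209 - 156)(1.3333) - (1/2)(5)(1.3333)^2), a change of -112.7719.

-112.77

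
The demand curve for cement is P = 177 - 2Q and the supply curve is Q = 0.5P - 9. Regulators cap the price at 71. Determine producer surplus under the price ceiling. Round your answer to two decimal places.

Rewriting supply in inverse form: P = 18 + 2Q.
Free-market equilibrium: 177 - 2Q = 18 + 2Q gives Q* = 39.75, P* = 97.5.
At the ceiling price 71, quantity supplied is (71 - 18)/2 = 26.5; supply is the short side, so Q = 26.5 trades at P = 71.
PS is the triangle above supply below 71: (1/2)(26.5)(71 - 18) = 702.25.

702.25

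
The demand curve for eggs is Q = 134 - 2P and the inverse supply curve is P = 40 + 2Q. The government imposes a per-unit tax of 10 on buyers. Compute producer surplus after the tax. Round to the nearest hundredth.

46.24

Rewriting demand in inverse form: P = 67 - 0.5Q.
Pre-tax equilibrium: 67 - 0.5Q = 40 + 2Q gives Q* = 10.8, P* = 61.6.
With the tax, buyers' net willingness to pay falls by 10: (67 - 10) - 0.5Q = 40 + 2Q, so Q_t = 6.8. Buyers pay P_b = 63.6; sellers receive P_s = P_b - 10 = 53.6.
PS = (1/2)(Q_t)(P_s - 40) = (1/2)(6.8)(13.6) = 46.24.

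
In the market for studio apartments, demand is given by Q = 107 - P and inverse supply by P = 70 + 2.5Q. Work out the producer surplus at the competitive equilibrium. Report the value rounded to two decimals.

139.69

Rewriting demand in inverse form: P = 107 - Q.
Set 107 - Q = 70 + 2.5Q, which gives 37 = 3.5Q, so Q* = 10.5714 and P* = 107 - (10.5714) = 96.4286.
PS is the area between P* and the supply curve from 0 to Q*: (1/2)(10.5714)(26.4286) = 139.6939.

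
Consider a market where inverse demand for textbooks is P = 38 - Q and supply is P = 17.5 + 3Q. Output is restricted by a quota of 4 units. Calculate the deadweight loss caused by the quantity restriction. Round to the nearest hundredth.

Unrestricted equilibrium: Q* = (38 - 17.5)/(1 + 3) = 5.125.
At Q = 4 the demand price is 38 - (4) = 34 and the supply price is 17.5 + 3(4) = 29.5.
Deadweight loss is the triangle between the curves from 4 to 5.125: (1/2)(34 - 29.5)(5.125 - 4) = 2.5312.

2.53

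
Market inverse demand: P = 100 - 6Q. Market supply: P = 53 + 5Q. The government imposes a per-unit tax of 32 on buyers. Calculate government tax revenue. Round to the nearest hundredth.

Pre-tax equilibrium: 100 - 6Q = 53 + 5Q gives Q* = 4.2727, P* = 74.3636.
With the tax, buyers' net willingness to pay falls by 32: (100 - 32) - 6Q = 53 + 5Q, so Q_t = 1.3636. Buyers pay P_b = 91.8182; sellers receive P_s = P_b - 32 = 59.8182.
Revenue is the tax times quantity traded: 32 x 1.3636 = 43.6364.

43.64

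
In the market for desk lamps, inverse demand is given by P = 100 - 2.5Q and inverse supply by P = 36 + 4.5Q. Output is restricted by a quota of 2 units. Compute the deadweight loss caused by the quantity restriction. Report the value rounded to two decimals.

Unrestricted equilibrium: Q* = (100 - 36)/(2.5 + 4.5) = 9.1429.
At Q = 2 the demand price is 100 - 2.5(2) = 95 and the supply price is 36 + 4.5(2) = 45.
Deadweight loss is the triangle between the curves from 2 to 9.1429: (1/2)(95 - 45)(9.1429 - 2) = 178.5714.

178.57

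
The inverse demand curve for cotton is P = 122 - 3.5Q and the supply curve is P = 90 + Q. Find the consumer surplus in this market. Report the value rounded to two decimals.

Set 122 - 3.5Q = 90 + Q, which gives 32 = 4.5Q, so Q* = 7.1111 and P* = 122 - 3.5(7.1111) = 97.1111.
Consumer surplus is the triangle under demand above P*: (1/2)(7.1111)(122 - 97.1111) = (1/2)(7.1111)(24.8889) = 88.4938.

88.49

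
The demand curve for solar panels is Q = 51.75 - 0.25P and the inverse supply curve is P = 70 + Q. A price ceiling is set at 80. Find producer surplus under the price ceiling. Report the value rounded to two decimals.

Rewriting demand in inverse form: P = 207 - 4Q.
Free-market equilibrium: 207 - 4Q = 70 + Q gives Q* = 27.4, P* = 97.4.
At the ceiling price 80, quantity supplied is (80 - 70)/1 = 10; supply is the short side, so Q = 10 trades at P = 80.
PS is the triangle above supply below 80: (1/2)(10)(80 - 70) = 50.

50.00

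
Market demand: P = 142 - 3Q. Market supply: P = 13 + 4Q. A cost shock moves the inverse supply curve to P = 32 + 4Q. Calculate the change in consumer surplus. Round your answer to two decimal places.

Initial equilibrium: Q_0 = 18.4286, P_0 = 86.7143; CS_0 = (1/2)(18.4286)(55.2857) = 509.4184, PS_0 = (1/2)(18.4286)(73.7143) = 679.2245.
New equilibrium: 142 - 3Q = 32 + 4Q gives Q_1 = 15.7143, P_1 = 94.8571; CS_1 = 370.4082, PS_1 = 493.8776.
Change in consumer surplus = 370.4082 - 509.4184 = -139.0102.

-139.01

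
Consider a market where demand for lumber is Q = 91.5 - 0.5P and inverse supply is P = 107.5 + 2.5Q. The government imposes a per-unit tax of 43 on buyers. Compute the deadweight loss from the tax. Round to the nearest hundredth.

Rewriting demand in inverse form: P = 183 - 2Q.
Pre-tax equilibrium: 183 - 2Q = 107.5 + 2.5Q gives Q* = 16.7778, P* = 149.4444.
With the tax, buyers' net willingness to pay falls by 43: (183 - 43) - 2Q = 107.5 + 2.5Q, so Q_t = 7.2222. Buyers pay P_b = 168.5556; sellers receive P_s = P_b - 43 = 125.5556.
The welfare triangle lost has base Q* - Q_t = 9.5556 and height t = 43, so DWL = (1/2)(9.5556)(43) = 205.4444.

205.44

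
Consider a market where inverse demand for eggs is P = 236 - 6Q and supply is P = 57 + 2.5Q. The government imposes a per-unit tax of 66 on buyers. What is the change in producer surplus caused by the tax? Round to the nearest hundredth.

-333.43

Pre-tax equilibrium: 236 - 6Q = 57 + 2.5Q gives Q* = 21.0588, P* = 109.6471.
With the tax, buyers' net willingness to pay falls by 66: (236 - 66) - 6Q = 57 + 2.5Q, so Q_t = 13.2941. Buyers pay P_b = 156.2353; sellers receive P_s = P_b - 66 = 90.2353.
Producers lose the trapezoid between P_s and P* out to Q_t plus the triangle from Q_t to Q*: change in PS = 220.917 - 554.3426 = -333.4256.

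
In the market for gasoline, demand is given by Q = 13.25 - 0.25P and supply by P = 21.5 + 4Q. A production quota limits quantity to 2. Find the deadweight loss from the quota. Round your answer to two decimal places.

15.02

Rewriting demand in inverse form: P = 53 - 4Q.
Unrestricted equilibrium: Q* = (53 - 21.5)/(4 + 4) = 3.9375.
At Q = 2 the demand price is 53 - 4(2) = 45 and the supply price is 21.5 + 4(2) = 29.5.
Deadweight loss is the triangle between the curves from 2 to 3.9375: (1/2)(45 - 29.5)(3.9375 - 2) = 15.0156.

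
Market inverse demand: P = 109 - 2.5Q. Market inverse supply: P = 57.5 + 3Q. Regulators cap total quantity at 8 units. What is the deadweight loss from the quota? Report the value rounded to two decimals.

Without the quota, 109 - 2.5Q = 57.5 + 3Q gives Q* = 9.3636.
At Q = 8 the demand price is 109 - 2.5(8) = 89 and the supply price is 57.5 + 3(8) = 81.5.
Deadweight loss is the triangle between the curves from 8 to 9.3636: (1/2)(89 - 81.5)(9.3636 - 8) = 5.1136.

5.11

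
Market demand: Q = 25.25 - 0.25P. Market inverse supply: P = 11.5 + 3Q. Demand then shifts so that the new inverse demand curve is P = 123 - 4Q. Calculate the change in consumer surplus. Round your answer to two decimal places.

180.49

Rewriting demand in inverse form: P = 101 - 4Q.
Initial equilibrium: Q_0 = 12.7857, P_0 = 49.8571; CS_0 = (1/2)(12.7857)(51.1429) = 326.949, PS_0 = (1/2)(12.7857)(38.3571) = 245.2117.
New equilibrium: 123 - 4Q = 11.5 + 3Q gives Q_1 = 15.9286, P_1 = 59.2857; CS_1 = 507.4388, PS_1 = 380.5791.
Change in consumer surplus = 507.4388 - 326.949 = 180.4898.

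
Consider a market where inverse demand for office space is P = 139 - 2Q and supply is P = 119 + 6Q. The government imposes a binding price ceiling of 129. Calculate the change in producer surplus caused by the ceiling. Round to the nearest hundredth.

-10.42

Free-market equilibrium: 139 - 2Q = 119 + 6Q gives Q* = 2.5, P* = 134.
At P = 129, sellers supply (129 - 119)/6 = 1.6667 while buyers want more, so the quantity traded is 1.6667 at price 129.
PS goes from (1/2)(2.5)(15) = 18.75 to 8.3333 (computed as (129 - 119)(1.6667) - (1/2)(6)(1.6667)^2), a change of -10.4167.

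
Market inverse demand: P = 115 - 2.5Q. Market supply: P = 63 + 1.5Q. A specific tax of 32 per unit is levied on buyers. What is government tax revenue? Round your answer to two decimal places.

160.00

Pre-tax equilibrium: 115 - 2.5Q = 63 + 1.5Q gives Q* = 13, P* = 82.5.
A tax on buyers shifts demand down by 32: (115 - 32) - 2.5Q = 63 + 1.5Q, so Q_t = 5. Buyers pay P_b = 102.5; sellers receive P_s = P_b - 32 = 70.5.
Revenue is the tax times quantity traded: 32 x 5 = 160.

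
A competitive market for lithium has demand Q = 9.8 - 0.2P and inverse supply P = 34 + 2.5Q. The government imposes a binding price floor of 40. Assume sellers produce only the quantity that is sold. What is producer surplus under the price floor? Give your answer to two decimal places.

Rewriting demand in inverse form: P = 49 - 5Q.
Without the control, 49 - 5Q = 34 + 2.5Q so Q* = 2 and P* = 39.
At the floor price 40, quantity demanded is (49 - 40)/5 = 1.8; demand is the short side, so Q = 1.8 trades at P = 40.
The supply price at Q = 1.8 is 38.5. PS is the trapezoid between 40 and supply over [0, 1.8]: (1/2)[(40 - 34) + (40 - 38.5)](1.8) = 6.75.

6.75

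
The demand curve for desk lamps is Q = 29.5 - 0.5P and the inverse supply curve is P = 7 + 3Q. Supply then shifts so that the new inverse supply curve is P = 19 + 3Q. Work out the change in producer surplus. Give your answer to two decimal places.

Rewriting demand in inverse form: P = 59 - 2Q.
Initial equilibrium: Q_0 = 10.4, P_0 = 38.2; CS_0 = (1/2)(10.4)(20.8) = 108.16, PS_0 = (1/2)(10.4)(31.2) = 162.24.
New equilibrium: 59 - 2Q = 19 + 3Q gives Q_1 = 8, P_1 = 43; CS_1 = 64, PS_1 = 96.
Change in producer surplus = 96 - 162.24 = -66.24.

-66.24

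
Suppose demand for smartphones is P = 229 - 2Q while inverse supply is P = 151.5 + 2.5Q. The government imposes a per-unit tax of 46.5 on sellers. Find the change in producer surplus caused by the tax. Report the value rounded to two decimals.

Pre-tax equilibrium: 229 - 2Q = 151.5 + 2.5Q gives Q* = 17.2222, P* = 194.5556.
With the tax, sellers need 46.5 more per unit: 229 - 2Q = 151.5 + 2.5Q + 46.5, so Q_t = 6.8889. Buyers pay P_b = 215.2222; sellers receive P_s = P_b - 46.5 = 168.7222.
Producers lose the trapezoid between P_s and P* out to Q_t plus the triangle from Q_t to Q*: change in PS = 59.321 - 370.7562 = -311.4352.

-311.44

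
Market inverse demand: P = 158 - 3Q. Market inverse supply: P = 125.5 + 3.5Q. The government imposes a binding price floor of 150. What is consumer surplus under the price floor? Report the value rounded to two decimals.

10.67

Free-market equilibrium: 158 - 3Q = 125.5 + 3.5Q gives Q* = 5, P* = 143.
At the floor price 150, quantity demanded is (158 - 150)/3 = 2.6667; demand is the short side, so Q = 2.6667 trades at P = 150.
CS is the triangle under demand above 150: (1/2)(2.6667)(158 - 150) = 10.6667.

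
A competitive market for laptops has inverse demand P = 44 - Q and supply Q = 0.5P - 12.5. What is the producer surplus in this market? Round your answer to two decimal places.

40.11

Rewriting supply in inverse form: P = 25 + 2Q.
Set 44 - Q = 25 + 2Q, which gives 19 = 3Q, so Q* = 6.3333 and P* = 44 - (6.3333) = 37.6667.
Producer surplus is the triangle above supply below P*: (1/2)(6.3333)(37.6667 - 25) = (1/2)(6.3333)(12.6667) = 40.1111.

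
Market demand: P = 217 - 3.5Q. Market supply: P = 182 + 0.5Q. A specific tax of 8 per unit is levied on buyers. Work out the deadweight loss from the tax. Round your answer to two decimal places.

8.00

Pre-tax equilibrium: 217 - 3.5Q = 182 + 0.5Q gives Q* = 8.75, P* = 186.375.
A tax on buyers shifts demand down by 8: (217 - 8) - 3.5Q = 182 + 0.5Q, so Q_t = 6.75. Buyers pay P_b = 193.375; sellers receive P_s = P_b - 8 = 185.375.
Deadweight loss is the triangle between the curves from Q_t to Q*: (1/2)(8.75 - 6.75)(8) = 8.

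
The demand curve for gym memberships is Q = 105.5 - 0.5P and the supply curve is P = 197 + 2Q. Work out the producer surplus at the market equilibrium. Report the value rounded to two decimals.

12.25

Rewriting demand in inverse form: P = 211 - 2Q.
Setting demand equal to supply, 14 = 4Q, so Q* = 3.5 and P* = 204.
Producer surplus is the triangle above supply below P*: (1/2)(3.5)(204 - 197) = (1/2)(3.5)(7) = 12.25.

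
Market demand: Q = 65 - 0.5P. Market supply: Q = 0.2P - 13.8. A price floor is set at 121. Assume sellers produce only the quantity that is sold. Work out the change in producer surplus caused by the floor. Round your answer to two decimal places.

-6.47

Rewriting demand in inverse form: P = 130 - 2Q.
Rewriting supply in inverse form: P = 69 + 5Q.
Free-market equilibrium: 130 - 2Q = 69 + 5Q gives Q* = 8.7143, P* = 112.5714.
At the floor price 121, quantity demanded is (130 - 121)/2 = 4.5; demand is the short side, so Q = 4.5 trades at P = 121.
PS goes from (1/2)(8.7143)(43.5714) = 189.8469 to 183.375 (computed as (121 - 69)(4.5) - (1/2)(5)(4.5)^2), a change of -6.4719.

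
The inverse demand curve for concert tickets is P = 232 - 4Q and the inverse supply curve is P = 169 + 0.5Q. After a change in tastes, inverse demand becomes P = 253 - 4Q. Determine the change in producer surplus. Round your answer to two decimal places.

Initial equilibrium: Q_0 = 14, P_0 = 176; CS_0 = (1/2)(14)(56) = 392, PS_0 = (1/2)(14)(7) = 49.
New equilibrium: 253 - 4Q = 169 + 0.5Q gives Q_1 = 18.6667, P_1 = 178.3333; CS_1 = 696.8889, PS_1 = 87.1111.
Change in producer surplus = 87.1111 - 49 = 38.1111.

38.11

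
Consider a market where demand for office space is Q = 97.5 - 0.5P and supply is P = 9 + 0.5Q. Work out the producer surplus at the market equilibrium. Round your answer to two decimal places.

1383.84

Rewriting demand in inverse form: P = 195 - 2Q.
Setting demand equal to supply, 186 = 2.5Q, so Q* = 74.4 and P* = 46.2.
The supply curve's price intercept is 9, so PS = (1/2)(Q*)(P* - 9) = (1/2)(74.4)(37.2) = 1383.84.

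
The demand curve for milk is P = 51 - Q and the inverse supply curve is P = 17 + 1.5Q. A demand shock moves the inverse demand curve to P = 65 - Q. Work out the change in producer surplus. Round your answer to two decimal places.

137.76

Initial equilibrium: Q_0 = 13.6, P_0 = 37.4; CS_0 = (1/2)(13.6)(13.6) = 92.48, PS_0 = (1/2)(13.6)(20.4) = 138.72.
New equilibrium: 65 - Q = 17 + 1.5Q gives Q_1 = 19.2, P_1 = 45.8; CS_1 = 184.32, PS_1 = 276.48.
Change in producer surplus = 276.48 - 138.72 = 137.76.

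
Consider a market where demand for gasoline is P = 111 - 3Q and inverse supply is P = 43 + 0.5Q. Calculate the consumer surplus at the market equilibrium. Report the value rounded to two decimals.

Equilibrium: 111 - 3Q = 43 + 0.5Q, so Q* = 19.4286 and P* = 52.7143.
The demand choke price is 111, so CS = (1/2)(Q*)(111 - P*) = (1/2)(19.4286)(58.2857) = 566.2041.

566.20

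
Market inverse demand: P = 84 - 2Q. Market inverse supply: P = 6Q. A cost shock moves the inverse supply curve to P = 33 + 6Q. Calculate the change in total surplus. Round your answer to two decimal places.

Initial equilibrium: Q_0 = 10.5, P_0 = 63; CS_0 = (1/2)(10.5)(21) = 110.25, PS_0 = (1/2)(10.5)(63) = 330.75.
New equilibrium: 84 - 2Q = 33 + 6Q gives Q_1 = 6.375, P_1 = 71.25; CS_1 = 40.6406, PS_1 = 121.9219.
Change in total surplus = (40.6406 + 121.9219) - (110.25 + 330.75) = -278.4375.

-278.44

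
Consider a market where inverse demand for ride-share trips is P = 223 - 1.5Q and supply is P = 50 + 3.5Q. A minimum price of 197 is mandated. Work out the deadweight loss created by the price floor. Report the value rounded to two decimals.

Without the control, 223 - 1.5Q = 50 + 3.5Q so Q* = 34.6 and P* = 171.1.
At the floor price 197, quantity demanded is (223 - 197)/1.5 = 17.3333; demand is the short side, so Q = 17.3333 trades at P = 197.
The lost-trades triangle has base Q* - 17.3333 = 17.2667 and height equal to the gap between the curves at Q = 17.3333, which is 197 - 110.6667 = 86.3333. DWL = (1/2)(17.2667)(86.3333) = 745.3444.

745.34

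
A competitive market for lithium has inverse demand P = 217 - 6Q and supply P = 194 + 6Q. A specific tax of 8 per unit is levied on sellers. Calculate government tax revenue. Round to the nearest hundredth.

10.00

Pre-tax equilibrium: 217 - 6Q = 194 + 6Q gives Q* = 1.9167, P* = 205.5.
With the tax, sellers need 8 more per unit: 217 - 6Q = 194 + 6Q + 8, so Q_t = 1.25. Buyers pay P_b = 209.5; sellers receive P_s = P_b - 8 = 201.5.
Tax revenue = t x Q_t = 8 x 1.25 = 10.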